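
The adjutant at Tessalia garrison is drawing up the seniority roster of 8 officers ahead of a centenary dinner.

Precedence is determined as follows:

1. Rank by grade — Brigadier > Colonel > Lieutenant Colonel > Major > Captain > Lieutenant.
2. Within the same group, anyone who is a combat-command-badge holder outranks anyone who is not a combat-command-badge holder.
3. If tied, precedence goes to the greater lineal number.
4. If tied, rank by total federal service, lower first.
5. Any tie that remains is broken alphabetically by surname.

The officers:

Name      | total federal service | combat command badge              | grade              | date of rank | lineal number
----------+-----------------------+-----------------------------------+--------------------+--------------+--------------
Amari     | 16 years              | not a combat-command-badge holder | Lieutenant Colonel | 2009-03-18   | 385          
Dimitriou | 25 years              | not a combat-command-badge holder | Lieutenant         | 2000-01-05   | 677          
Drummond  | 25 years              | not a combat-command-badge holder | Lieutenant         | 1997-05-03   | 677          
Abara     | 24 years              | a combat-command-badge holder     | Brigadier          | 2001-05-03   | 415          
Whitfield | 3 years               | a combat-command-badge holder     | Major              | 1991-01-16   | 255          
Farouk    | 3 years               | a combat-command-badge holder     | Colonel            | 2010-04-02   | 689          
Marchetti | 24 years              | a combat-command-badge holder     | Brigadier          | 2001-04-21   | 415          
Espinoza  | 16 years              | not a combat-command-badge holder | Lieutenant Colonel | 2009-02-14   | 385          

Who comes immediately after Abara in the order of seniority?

Marchetti

By grade: Abara and Marchetti (Brigadier); then Farouk (Colonel); then Amari and Espinoza (Lieutenant Colonel); then Whitfield (Major); then Dimitriou and Drummond (Lieutenant).
Abara and Marchetti are each a combat-command-badge holder, so the next rule applies.
Abara and Marchetti both have lineal number 415, so the next rule applies.
Abara and Marchetti both have total federal service 24 years, so the next rule applies.
Among Abara and Marchetti, alphabetically by surname: Abara before Marchetti.
Amari and Espinoza are each not a combat-command-badge holder, so the next rule applies.
Amari and Espinoza both have lineal number 385, so the next rule applies.
Amari and Espinoza both have total federal service 16 years, so the next rule applies.
Among Amari and Espinoza, alphabetically by surname: Amari before Espinoza.
Dimitriou and Drummond are each not a combat-command-badge holder, so the next rule applies.
Dimitriou and Drummond both have lineal number 677, so the next rule applies.
Dimitriou and Drummond both have total federal service 25 years, so the next rule applies.
Among Dimitriou and Drummond, alphabetically by surname: Dimitriou before Drummond.
Order: Abara, Marchetti, Farouk, Amari, Espinoza, Whitfield, Dimitriou, Drummond.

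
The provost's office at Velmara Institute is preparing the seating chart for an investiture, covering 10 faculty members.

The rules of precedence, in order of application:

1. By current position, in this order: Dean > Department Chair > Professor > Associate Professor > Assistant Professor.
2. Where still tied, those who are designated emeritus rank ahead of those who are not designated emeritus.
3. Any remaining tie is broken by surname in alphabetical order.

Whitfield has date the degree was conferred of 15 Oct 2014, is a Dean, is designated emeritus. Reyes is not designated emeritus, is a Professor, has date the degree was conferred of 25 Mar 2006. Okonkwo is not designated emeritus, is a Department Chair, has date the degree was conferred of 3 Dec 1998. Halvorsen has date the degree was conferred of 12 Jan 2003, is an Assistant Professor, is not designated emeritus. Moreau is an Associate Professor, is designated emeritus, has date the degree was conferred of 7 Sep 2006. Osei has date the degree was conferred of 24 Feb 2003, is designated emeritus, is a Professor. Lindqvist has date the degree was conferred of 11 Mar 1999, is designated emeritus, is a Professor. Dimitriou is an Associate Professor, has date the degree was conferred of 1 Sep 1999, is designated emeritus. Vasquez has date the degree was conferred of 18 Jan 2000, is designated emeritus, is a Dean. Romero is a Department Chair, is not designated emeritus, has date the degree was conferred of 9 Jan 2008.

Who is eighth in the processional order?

Dimitriou

By current position: Vasquez and Whitfield (Dean); then Okonkwo and Romero (Department Chair); then Lindqvist, Osei and Reyes (Professor); then Dimitriou and Moreau (Associate Professor); then Halvorsen (Assistant Professor).
Vasquez and Whitfield are each designated emeritus, so the next rule applies.
Among Vasquez and Whitfield, alphabetically by surname: Vasquez before Whitfield.
Okonkwo and Romero are each not designated emeritus, so the next rule applies.
Among Okonkwo and Romero, alphabetically by surname: Okonkwo before Romero.
Among Lindqvist, Osei and Reyes, designated emeritus before not designated emeritus: Lindqvist and Osei (designated emeritus) before Reyes (not designated emeritus).
Among Lindqvist and Osei, alphabetically by surname: Lindqvist before Osei.
Dimitriou and Moreau are each designated emeritus, so the next rule applies.
Among Dimitriou and Moreau, alphabetically by surname: Dimitriou before Moreau.
Order: Vasquez, Whitfield, Okonkwo, Romero, Lindqvist, Osei, Reyes, Dimitriou, Moreau, Halvorsen.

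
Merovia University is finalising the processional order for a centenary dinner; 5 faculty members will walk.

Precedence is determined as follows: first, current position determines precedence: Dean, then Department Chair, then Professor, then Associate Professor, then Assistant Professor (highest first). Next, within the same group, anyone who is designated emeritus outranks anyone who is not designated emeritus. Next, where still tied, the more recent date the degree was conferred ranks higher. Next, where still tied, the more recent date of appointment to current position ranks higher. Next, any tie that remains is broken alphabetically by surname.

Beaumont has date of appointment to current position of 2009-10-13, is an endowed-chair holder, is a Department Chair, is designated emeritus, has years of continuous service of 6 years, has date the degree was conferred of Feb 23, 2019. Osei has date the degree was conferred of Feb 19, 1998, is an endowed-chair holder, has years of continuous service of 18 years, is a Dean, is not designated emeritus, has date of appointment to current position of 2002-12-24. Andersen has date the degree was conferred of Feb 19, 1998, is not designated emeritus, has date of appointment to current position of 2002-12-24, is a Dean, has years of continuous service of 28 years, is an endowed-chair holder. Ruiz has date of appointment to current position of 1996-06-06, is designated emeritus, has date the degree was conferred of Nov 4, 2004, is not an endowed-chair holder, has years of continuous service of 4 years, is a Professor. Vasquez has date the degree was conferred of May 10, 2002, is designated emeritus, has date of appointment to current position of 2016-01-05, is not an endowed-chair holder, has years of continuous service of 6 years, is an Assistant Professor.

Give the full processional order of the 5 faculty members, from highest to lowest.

By current position: Andersen and Osei (Dean); then Beaumont (Department Chair); then Ruiz (Professor); then Vasquez (Assistant Professor).
Andersen and Osei are each not designated emeritus, so the next rule applies.
Andersen and Osei both have date the degree was conferred Feb 19, 1998, so the next rule applies.
Andersen and Osei both have date of appointment to current position 2002-12-24, so the next rule applies.
Among Andersen and Osei, alphabetically by surname: Andersen before Osei.
Full order: Andersen, Osei, Beaumont, Ruiz, Vasquez.

Andersen, Osei, Beaumont, Ruiz, Vasquez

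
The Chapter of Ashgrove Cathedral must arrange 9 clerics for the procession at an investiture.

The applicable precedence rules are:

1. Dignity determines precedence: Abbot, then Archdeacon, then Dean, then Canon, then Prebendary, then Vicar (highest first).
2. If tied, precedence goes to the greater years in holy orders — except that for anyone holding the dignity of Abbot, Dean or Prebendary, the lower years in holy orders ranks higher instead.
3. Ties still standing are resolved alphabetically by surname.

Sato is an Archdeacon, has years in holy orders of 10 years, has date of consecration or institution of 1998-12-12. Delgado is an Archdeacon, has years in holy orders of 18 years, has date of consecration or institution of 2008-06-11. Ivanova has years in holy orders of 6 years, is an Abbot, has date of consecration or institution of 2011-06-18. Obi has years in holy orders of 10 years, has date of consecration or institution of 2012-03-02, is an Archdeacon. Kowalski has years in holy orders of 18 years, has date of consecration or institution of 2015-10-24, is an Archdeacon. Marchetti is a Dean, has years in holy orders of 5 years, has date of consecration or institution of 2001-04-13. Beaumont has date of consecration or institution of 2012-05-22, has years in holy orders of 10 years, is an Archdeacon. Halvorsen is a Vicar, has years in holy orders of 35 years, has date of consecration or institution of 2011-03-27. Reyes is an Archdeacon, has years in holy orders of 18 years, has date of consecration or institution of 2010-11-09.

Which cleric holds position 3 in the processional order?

Kowalski

By dignity: Ivanova (Abbot); then Delgado, Kowalski, Reyes, Beaumont, Obi and Sato (Archdeacon); then Marchetti (Dean); then Halvorsen (Vicar).
Among Delgado, Kowalski, Reyes, Beaumont, Obi and Sato, by years in holy orders (higher first): Delgado, Kowalski and Reyes (18 years) before Beaumont, Obi and Sato (10 years).
Among Delgado, Kowalski and Reyes, alphabetically by surname: Delgado before Kowalski before Reyes.
Among Beaumont, Obi and Sato, alphabetically by surname: Beaumont before Obi before Sato.
Order: Ivanova, Delgado, Kowalski, Reyes, Beaumont, Obi, Sato, Marchetti, Halvorsen.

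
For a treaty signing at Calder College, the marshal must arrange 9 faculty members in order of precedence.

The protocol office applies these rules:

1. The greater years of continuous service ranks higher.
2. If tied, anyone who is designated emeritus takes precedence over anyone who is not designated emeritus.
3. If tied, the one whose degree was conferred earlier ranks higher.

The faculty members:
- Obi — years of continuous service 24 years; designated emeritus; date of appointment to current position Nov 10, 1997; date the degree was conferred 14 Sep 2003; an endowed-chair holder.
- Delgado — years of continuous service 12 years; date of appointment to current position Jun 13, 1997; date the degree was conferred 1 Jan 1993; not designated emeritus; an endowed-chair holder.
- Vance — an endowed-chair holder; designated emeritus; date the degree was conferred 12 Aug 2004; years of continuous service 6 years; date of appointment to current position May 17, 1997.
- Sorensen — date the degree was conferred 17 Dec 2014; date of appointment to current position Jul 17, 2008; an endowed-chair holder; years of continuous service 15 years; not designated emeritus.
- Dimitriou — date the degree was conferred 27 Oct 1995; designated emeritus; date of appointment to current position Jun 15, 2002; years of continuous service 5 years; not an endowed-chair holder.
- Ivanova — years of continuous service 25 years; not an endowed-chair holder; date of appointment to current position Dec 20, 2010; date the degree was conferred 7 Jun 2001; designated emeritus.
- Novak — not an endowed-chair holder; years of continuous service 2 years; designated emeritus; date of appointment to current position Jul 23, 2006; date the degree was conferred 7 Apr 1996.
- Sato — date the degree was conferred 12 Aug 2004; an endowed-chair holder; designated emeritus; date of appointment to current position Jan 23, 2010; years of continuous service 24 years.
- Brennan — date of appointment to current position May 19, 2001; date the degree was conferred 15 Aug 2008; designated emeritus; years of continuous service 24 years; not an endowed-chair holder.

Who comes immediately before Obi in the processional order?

Ivanova

By years of continuous service (higher first): Ivanova (25 years); then Obi, Sato and Brennan (each 24 years); then Sorensen (15 years); then Delgado (12 years); then Vance (6 years); then Dimitriou (5 years); then Novak (2 years).
Obi, Sato and Brennan are each designated emeritus, so the next rule applies.
Among Obi, Sato and Brennan, by date the degree was conferred (earlier first): Obi (14 Sep 2003) before Sato (12 Aug 2004) before Brennan (15 Aug 2008).
Order: Ivanova, Obi, Sato, Brennan, Sorensen, Delgado, Vance, Dimitriou, Novak.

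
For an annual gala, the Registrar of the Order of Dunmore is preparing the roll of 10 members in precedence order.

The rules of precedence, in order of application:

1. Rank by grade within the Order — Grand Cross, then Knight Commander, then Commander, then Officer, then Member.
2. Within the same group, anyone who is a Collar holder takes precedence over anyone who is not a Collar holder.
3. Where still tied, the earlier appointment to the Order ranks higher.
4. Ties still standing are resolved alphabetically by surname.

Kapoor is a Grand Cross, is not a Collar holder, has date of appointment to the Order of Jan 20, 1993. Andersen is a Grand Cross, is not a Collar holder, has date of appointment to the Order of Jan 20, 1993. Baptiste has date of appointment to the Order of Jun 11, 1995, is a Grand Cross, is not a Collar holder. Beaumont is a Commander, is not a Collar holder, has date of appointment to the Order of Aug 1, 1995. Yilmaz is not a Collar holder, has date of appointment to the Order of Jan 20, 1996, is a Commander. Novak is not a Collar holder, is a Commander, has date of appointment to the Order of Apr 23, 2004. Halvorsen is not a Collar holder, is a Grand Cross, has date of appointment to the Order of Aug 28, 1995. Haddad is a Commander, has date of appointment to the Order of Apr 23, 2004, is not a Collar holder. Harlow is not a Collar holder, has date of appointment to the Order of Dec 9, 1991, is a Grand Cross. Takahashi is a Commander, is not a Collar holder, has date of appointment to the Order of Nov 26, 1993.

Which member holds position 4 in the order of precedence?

Baptiste

By grade within the Order: Harlow, Andersen, Kapoor, Baptiste and Halvorsen (Grand Cross); then Takahashi, Beaumont, Yilmaz, Haddad and Novak (Commander).
Harlow, Andersen, Kapoor, Baptiste and Halvorsen are each not a Collar holder, so the next rule applies.
Among Harlow, Andersen, Kapoor, Baptiste and Halvorsen, by date of appointment to the Order (earlier first): Harlow (Dec 9, 1991) before Andersen and Kapoor (Jan 20, 1993) before Baptiste (Jun 11, 1995) before Halvorsen (Aug 28, 1995).
Among Andersen and Kapoor, alphabetically by surname: Andersen before Kapoor.
Takahashi, Beaumont, Yilmaz, Haddad and Novak are each not a Collar holder, so the next rule applies.
Among Takahashi, Beaumont, Yilmaz, Haddad and Novak, by date of appointment to the Order (earlier first): Takahashi (Nov 26, 1993) before Beaumont (Aug 1, 1995) before Yilmaz (Jan 20, 1996) before Haddad and Novak (Apr 23, 2004).
Among Haddad and Novak, alphabetically by surname: Haddad before Novak.
Order: Harlow, Andersen, Kapoor, Baptiste, Halvorsen, Takahashi, Beaumont, Yilmaz, Haddad, Novak.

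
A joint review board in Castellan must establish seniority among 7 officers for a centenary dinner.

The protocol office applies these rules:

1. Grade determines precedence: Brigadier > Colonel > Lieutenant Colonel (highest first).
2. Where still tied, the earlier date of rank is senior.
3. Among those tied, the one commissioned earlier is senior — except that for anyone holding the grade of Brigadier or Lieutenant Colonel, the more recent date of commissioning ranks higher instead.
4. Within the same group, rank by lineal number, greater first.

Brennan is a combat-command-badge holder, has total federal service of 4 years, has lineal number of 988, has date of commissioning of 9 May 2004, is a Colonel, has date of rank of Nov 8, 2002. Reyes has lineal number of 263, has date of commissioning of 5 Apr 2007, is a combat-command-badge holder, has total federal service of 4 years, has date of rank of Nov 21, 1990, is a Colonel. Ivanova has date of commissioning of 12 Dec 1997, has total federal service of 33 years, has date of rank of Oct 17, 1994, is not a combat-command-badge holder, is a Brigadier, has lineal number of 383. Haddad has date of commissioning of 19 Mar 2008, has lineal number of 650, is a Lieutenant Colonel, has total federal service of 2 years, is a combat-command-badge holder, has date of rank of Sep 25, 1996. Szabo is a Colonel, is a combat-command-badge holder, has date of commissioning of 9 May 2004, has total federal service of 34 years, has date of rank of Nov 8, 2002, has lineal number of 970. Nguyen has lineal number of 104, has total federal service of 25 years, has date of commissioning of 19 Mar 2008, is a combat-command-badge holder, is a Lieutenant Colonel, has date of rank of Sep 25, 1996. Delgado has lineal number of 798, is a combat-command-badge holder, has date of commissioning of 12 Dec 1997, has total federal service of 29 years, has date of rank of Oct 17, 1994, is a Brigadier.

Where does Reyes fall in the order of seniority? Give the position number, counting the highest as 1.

3

By grade: Delgado and Ivanova (Brigadier); then Reyes, Brennan and Szabo (Colonel); then Haddad and Nguyen (Lieutenant Colonel).
Delgado and Ivanova both have date of rank Oct 17, 1994, so the next rule applies.
Delgado and Ivanova both have date of commissioning 12 Dec 1997, so the next rule applies.
Among Delgado and Ivanova, by lineal number (higher first): Delgado (798) before Ivanova (383).
Among Reyes, Brennan and Szabo, by date of rank (earlier first): Reyes (Nov 21, 1990) before Brennan and Szabo (Nov 8, 2002).
Brennan and Szabo both have date of commissioning 9 May 2004, so the next rule applies.
Among Brennan and Szabo, by lineal number (higher first): Brennan (988) before Szabo (970).
Haddad and Nguyen both have date of rank Sep 25, 1996, so the next rule applies.
Haddad and Nguyen both have date of commissioning 19 Mar 2008, so the next rule applies.
Among Haddad and Nguyen, by lineal number (higher first): Haddad (650) before Nguyen (104).
Order: Delgado, Ivanova, Reyes, Brennan, Szabo, Haddad, Nguyen. So position 3.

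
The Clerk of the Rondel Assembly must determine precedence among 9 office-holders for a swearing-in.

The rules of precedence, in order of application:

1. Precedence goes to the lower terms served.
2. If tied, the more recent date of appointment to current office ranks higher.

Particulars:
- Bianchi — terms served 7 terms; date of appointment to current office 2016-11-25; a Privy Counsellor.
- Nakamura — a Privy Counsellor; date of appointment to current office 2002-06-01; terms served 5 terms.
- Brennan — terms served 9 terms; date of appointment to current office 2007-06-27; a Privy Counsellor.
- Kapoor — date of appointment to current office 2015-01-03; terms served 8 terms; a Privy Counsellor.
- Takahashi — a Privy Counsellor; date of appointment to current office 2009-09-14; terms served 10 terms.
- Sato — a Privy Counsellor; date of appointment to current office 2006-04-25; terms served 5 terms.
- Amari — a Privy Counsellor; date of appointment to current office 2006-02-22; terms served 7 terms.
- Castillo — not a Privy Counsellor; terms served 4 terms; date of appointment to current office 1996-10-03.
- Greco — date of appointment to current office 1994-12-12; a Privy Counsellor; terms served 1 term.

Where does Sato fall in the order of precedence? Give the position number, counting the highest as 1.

3

By terms served (lower first): Greco (1 term); then Castillo (4 terms); then Sato and Nakamura (both 5 terms); then Bianchi and Amari (both 7 terms); then Kapoor (8 terms); then Brennan (9 terms); then Takahashi (10 terms).
Among Sato and Nakamura, by date of appointment to current office (later first): Sato (2006-04-25) before Nakamura (2002-06-01).
Among Bianchi and Amari, by date of appointment to current office (later first): Bianchi (2016-11-25) before Amari (2006-02-22).
Order: Greco, Castillo, Sato, Nakamura, Bianchi, Amari, Kapoor, Brennan, Takahashi. So position 3.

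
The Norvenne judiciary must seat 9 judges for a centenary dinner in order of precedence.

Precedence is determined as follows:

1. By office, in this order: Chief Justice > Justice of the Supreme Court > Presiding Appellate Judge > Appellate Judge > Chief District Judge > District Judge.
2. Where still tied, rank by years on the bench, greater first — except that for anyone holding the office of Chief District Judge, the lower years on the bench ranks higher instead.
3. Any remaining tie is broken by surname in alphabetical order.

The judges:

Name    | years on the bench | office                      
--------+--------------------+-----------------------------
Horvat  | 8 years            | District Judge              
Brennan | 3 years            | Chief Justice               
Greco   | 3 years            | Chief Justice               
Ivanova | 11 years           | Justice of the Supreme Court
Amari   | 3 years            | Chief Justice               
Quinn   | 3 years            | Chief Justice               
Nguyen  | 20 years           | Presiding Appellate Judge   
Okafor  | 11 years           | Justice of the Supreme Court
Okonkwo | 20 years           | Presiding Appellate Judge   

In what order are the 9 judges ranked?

Amari, Brennan, Greco, Quinn, Ivanova, Okafor, Nguyen, Okonkwo, Horvat

By office: Amari, Brennan, Greco and Quinn (Chief Justice); then Ivanova and Okafor (Justice of the Supreme Court); then Nguyen and Okonkwo (Presiding Appellate Judge); then Horvat (District Judge).
Amari, Brennan, Greco and Quinn all have years on the bench 3 years, so the next rule applies.
Among Amari, Brennan, Greco and Quinn, alphabetically by surname: Amari before Brennan before Greco before Quinn.
Ivanova and Okafor both have years on the bench 11 years, so the next rule applies.
Among Ivanova and Okafor, alphabetically by surname: Ivanova before Okafor.
Nguyen and Okonkwo both have years on the bench 20 years, so the next rule applies.
Among Nguyen and Okonkwo, alphabetically by surname: Nguyen before Okonkwo.
Full order: Amari, Brennan, Greco, Quinn, Ivanova, Okafor, Nguyen, Okonkwo, Horvat.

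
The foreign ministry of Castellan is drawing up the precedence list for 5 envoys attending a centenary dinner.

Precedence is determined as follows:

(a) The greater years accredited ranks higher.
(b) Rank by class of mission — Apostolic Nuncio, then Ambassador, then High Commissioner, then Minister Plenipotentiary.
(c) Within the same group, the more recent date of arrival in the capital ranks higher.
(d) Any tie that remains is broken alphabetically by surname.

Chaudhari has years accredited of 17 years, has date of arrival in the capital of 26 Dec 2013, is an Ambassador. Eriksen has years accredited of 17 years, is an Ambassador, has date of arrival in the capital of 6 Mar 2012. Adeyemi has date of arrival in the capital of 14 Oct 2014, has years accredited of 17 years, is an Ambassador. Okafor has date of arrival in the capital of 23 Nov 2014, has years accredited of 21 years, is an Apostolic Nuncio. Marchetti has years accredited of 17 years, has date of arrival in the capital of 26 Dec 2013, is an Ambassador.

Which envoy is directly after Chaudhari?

Marchetti

By years accredited (higher first): Okafor (21 years); then Adeyemi, Chaudhari, Marchetti and Eriksen (each 17 years).
Adeyemi, Chaudhari, Marchetti and Eriksen are each Ambassador, so the next rule applies.
Among Adeyemi, Chaudhari, Marchetti and Eriksen, by date of arrival in the capital (later first): Adeyemi (14 Oct 2014) before Chaudhari and Marchetti (26 Dec 2013) before Eriksen (6 Mar 2012).
Among Chaudhari and Marchetti, alphabetically by surname: Chaudhari before Marchetti.
Order: Okafor, Adeyemi, Chaudhari, Marchetti, Eriksen.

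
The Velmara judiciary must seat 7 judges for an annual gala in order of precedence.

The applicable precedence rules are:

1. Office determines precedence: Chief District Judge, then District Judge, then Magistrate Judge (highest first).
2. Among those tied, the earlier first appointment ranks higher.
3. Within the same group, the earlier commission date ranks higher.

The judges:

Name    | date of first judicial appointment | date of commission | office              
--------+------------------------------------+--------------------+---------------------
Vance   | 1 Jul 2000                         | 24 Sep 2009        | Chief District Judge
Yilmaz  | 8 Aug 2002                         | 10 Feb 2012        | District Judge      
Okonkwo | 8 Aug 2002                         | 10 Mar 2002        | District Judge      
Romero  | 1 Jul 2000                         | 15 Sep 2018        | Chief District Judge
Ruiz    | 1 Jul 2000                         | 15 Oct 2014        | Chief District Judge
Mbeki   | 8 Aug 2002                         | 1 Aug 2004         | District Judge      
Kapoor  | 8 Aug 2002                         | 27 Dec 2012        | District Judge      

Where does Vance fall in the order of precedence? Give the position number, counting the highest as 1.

By office: Vance, Ruiz and Romero (Chief District Judge); then Okonkwo, Mbeki, Yilmaz and Kapoor (District Judge).
Vance, Ruiz and Romero all have date of first judicial appointment 1 Jul 2000, so the next rule applies.
Among Vance, Ruiz and Romero, by date of commission (earlier first): Vance (24 Sep 2009) before Ruiz (15 Oct 2014) before Romero (15 Sep 2018).
Okonkwo, Mbeki, Yilmaz and Kapoor all have date of first judicial appointment 8 Aug 2002, so the next rule applies.
Among Okonkwo, Mbeki, Yilmaz and Kapoor, by date of commission (earlier first): Okonkwo (10 Mar 2002) before Mbeki (1 Aug 2004) before Yilmaz (10 Feb 2012) before Kapoor (27 Dec 2012).
Order: Vance, Ruiz, Romero, Okonkwo, Mbeki, Yilmaz, Kapoor. So position 1.

1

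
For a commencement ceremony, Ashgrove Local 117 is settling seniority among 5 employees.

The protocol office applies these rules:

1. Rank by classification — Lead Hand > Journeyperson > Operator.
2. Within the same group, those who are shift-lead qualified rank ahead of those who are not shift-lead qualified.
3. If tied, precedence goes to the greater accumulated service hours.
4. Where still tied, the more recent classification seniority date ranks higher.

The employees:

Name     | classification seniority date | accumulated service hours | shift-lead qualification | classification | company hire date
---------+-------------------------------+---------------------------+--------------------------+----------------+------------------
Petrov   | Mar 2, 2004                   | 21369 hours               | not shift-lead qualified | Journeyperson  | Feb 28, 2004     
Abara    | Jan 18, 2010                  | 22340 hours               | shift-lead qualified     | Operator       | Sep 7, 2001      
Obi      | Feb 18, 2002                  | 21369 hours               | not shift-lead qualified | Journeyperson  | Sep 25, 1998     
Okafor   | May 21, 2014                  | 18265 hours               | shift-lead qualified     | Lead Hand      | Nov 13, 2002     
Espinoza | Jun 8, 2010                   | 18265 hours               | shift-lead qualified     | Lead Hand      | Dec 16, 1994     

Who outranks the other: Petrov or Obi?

By classification: Okafor and Espinoza (Lead Hand); then Petrov and Obi (Journeyperson); then Abara (Operator).
Okafor and Espinoza are each shift-lead qualified, so the next rule applies.
Okafor and Espinoza both have accumulated service hours 18265 hours, so the next rule applies.
Among Okafor and Espinoza, by classification seniority date (later first): Okafor (May 21, 2014) before Espinoza (Jun 8, 2010).
Petrov and Obi are each not shift-lead qualified, so the next rule applies.
Petrov and Obi both have accumulated service hours 21369 hours, so the next rule applies.
Among Petrov and Obi, by classification seniority date (later first): Petrov (Mar 2, 2004) before Obi (Feb 18, 2002).
So Petrov takes precedence.

Petrov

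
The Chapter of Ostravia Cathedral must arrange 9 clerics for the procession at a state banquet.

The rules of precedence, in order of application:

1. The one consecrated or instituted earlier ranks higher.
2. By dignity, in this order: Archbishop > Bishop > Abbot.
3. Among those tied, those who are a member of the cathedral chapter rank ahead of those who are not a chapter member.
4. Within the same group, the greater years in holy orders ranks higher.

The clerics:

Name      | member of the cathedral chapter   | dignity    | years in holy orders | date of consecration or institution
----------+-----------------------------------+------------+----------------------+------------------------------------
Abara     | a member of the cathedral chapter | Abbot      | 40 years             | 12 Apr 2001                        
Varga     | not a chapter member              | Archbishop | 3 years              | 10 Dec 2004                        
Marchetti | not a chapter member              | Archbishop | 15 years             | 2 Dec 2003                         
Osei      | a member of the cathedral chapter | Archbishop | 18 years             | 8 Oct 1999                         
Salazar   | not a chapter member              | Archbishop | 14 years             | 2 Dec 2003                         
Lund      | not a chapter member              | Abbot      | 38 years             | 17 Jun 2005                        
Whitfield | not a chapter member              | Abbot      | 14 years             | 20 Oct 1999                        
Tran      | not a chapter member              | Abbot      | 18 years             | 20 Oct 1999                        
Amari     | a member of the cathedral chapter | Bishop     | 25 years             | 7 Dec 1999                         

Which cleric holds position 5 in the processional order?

By date of consecration or institution (earlier first): Osei (8 Oct 1999); then Tran and Whitfield (both 20 Oct 1999); then Amari (7 Dec 1999); then Abara (12 Apr 2001); then Marchetti and Salazar (both 2 Dec 2003); then Varga (10 Dec 2004); then Lund (17 Jun 2005).
Tran and Whitfield are each Abbot, so the next rule applies.
Tran and Whitfield are each not a chapter member, so the next rule applies.
Among Tran and Whitfield, by years in holy orders (higher first): Tran (18 years) before Whitfield (14 years).
Marchetti and Salazar are each Archbishop, so the next rule applies.
Marchetti and Salazar are each not a chapter member, so the next rule applies.
Among Marchetti and Salazar, by years in holy orders (higher first): Marchetti (15 years) before Salazar (14 years).
Order: Osei, Tran, Whitfield, Amari, Abara, Marchetti, Salazar, Varga, Lund.

Abara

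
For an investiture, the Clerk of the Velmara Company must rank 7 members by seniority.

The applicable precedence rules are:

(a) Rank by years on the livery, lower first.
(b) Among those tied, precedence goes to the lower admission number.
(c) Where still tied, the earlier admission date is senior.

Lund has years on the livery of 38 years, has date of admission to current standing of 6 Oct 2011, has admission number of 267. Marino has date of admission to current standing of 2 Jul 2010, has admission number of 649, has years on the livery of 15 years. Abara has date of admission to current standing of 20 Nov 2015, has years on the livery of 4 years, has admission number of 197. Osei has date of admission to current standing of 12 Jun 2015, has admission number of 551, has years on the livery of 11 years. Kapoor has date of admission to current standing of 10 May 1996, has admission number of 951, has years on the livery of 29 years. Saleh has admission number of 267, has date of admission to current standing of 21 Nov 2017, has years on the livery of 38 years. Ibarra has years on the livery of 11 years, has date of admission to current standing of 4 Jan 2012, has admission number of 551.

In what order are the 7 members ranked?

By years on the livery (lower first): Abara (4 years); then Ibarra and Osei (both 11 years); then Marino (15 years); then Kapoor (29 years); then Lund and Saleh (both 38 years).
Ibarra and Osei both have admission number 551, so the next rule applies.
Among Ibarra and Osei, by date of admission to current standing (earlier first): Ibarra (4 Jan 2012) before Osei (12 Jun 2015).
Lund and Saleh both have admission number 267, so the next rule applies.
Among Lund and Saleh, by date of admission to current standing (earlier first): Lund (6 Oct 2011) before Saleh (21 Nov 2017).
Full order: Abara, Ibarra, Osei, Marino, Kapoor, Lund, Saleh.

Abara, Ibarra, Osei, Marino, Kapoor, Lund, Saleh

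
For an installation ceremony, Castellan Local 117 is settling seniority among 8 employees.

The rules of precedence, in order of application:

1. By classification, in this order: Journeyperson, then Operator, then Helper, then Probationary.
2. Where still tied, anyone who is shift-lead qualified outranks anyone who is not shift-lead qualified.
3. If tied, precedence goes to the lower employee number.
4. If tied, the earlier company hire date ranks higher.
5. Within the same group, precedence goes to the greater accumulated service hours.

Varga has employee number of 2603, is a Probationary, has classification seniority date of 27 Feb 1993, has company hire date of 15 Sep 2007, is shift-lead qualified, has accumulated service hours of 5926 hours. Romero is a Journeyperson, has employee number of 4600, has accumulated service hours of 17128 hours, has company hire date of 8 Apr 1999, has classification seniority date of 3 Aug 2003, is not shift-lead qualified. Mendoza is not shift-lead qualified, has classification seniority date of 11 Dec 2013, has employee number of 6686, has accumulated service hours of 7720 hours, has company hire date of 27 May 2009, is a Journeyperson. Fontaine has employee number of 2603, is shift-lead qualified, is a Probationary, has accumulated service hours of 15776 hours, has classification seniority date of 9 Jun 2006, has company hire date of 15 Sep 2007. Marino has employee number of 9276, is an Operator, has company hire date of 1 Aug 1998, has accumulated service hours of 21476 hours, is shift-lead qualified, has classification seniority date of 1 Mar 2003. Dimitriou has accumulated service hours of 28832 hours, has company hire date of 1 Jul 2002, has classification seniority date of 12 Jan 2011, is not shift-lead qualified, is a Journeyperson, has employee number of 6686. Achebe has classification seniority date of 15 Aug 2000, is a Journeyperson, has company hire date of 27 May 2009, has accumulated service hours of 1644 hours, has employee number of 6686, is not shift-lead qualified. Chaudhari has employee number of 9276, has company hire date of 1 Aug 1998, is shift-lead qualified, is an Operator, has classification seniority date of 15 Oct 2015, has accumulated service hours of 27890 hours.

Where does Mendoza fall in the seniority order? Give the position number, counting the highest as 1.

By classification: Romero, Dimitriou, Mendoza and Achebe (Journeyperson); then Chaudhari and Marino (Operator); then Fontaine and Varga (Probationary).
Romero, Dimitriou, Mendoza and Achebe are each not shift-lead qualified, so the next rule applies.
Among Romero, Dimitriou, Mendoza and Achebe, by employee number (lower first): Romero (4600) before Dimitriou, Mendoza and Achebe (6686).
Among Dimitriou, Mendoza and Achebe, by company hire date (earlier first): Dimitriou (1 Jul 2002) before Mendoza and Achebe (27 May 2009).
Among Mendoza and Achebe, by accumulated service hours (higher first): Mendoza (7720 hours) before Achebe (1644 hours).
Chaudhari and Marino are each shift-lead qualified, so the next rule applies.
Chaudhari and Marino both have employee number 9276, so the next rule applies.
Chaudhari and Marino both have company hire date 1 Aug 1998, so the next rule applies.
Among Chaudhari and Marino, by accumulated service hours (higher first): Chaudhari (27890 hours) before Marino (21476 hours).
Fontaine and Varga are each shift-lead qualified, so the next rule applies.
Fontaine and Varga both have employee number 2603, so the next rule applies.
Fontaine and Varga both have company hire date 15 Sep 2007, so the next rule applies.
Among Fontaine and Varga, by accumulated service hours (higher first): Fontaine (15776 hours) before Varga (5926 hours).
Order: Romero, Dimitriou, Mendoza, Achebe, Chaudhari, Marino, Fontaine, Varga. So position 3.

3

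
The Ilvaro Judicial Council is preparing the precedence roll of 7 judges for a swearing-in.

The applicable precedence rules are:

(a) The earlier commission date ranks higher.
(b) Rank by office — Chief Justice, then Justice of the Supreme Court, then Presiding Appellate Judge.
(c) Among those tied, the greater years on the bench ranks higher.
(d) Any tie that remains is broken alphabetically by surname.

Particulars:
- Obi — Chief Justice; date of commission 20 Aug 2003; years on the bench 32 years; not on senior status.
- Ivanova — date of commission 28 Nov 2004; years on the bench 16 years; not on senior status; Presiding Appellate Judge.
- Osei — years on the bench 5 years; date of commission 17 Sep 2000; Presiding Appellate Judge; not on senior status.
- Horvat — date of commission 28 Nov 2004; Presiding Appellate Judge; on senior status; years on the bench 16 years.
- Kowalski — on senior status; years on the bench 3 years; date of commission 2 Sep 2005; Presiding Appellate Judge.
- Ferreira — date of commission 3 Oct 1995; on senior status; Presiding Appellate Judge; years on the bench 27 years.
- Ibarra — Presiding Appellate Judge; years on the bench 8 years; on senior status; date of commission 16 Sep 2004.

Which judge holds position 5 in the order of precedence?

By date of commission (earlier first): Ferreira (3 Oct 1995); then Osei (17 Sep 2000); then Obi (20 Aug 2003); then Ibarra (16 Sep 2004); then Horvat and Ivanova (both 28 Nov 2004); then Kowalski (2 Sep 2005).
Horvat and Ivanova are each Presiding Appellate Judge, so the next rule applies.
Horvat and Ivanova both have years on the bench 16 years, so the next rule applies.
Among Horvat and Ivanova, alphabetically by surname: Horvat before Ivanova.
Order: Ferreira, Osei, Obi, Ibarra, Horvat, Ivanova, Kowalski.

Horvat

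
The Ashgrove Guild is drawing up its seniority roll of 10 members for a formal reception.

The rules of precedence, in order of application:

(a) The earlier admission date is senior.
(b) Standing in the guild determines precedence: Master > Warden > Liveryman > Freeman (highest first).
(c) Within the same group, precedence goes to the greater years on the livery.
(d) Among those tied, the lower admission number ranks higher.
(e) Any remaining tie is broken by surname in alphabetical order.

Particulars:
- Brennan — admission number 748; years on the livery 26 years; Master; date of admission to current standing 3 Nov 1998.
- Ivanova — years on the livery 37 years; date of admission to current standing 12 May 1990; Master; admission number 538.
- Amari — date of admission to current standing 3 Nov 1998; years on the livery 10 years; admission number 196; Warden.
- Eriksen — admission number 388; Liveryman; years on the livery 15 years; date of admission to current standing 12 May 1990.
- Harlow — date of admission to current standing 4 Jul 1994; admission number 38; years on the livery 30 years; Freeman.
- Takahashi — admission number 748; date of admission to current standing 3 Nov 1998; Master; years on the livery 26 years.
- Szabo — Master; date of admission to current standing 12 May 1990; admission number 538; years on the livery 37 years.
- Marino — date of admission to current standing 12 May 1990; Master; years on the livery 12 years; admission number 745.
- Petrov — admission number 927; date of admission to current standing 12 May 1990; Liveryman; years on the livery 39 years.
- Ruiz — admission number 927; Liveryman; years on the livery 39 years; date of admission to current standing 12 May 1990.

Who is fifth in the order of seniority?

By date of admission to current standing (earlier first): Ivanova, Szabo, Marino, Petrov, Ruiz and Eriksen (each 12 May 1990); then Harlow (4 Jul 1994); then Brennan, Takahashi and Amari (each 3 Nov 1998).
Among Ivanova, Szabo, Marino, Petrov, Ruiz and Eriksen, by standing in the guild: Ivanova, Szabo and Marino (Master) before Petrov, Ruiz and Eriksen (Liveryman).
Among Ivanova, Szabo and Marino, by years on the livery (higher first): Ivanova and Szabo (37 years) before Marino (12 years).
Ivanova and Szabo both have admission number 538, so the next rule applies.
Among Ivanova and Szabo, alphabetically by surname: Ivanova before Szabo.
Among Petrov, Ruiz and Eriksen, by years on the livery (higher first): Petrov and Ruiz (39 years) before Eriksen (15 years).
Petrov and Ruiz both have admission number 927, so the next rule applies.
Among Petrov and Ruiz, alphabetically by surname: Petrov before Ruiz.
Among Brennan, Takahashi and Amari, by standing in the guild: Brennan and Takahashi (Master) before Amari (Warden).
Brennan and Takahashi both have years on the livery 26 years, so the next rule applies.
Brennan and Takahashi both have admission number 748, so the next rule applies.
Among Brennan and Takahashi, alphabetically by surname: Brennan before Takahashi.
Order: Ivanova, Szabo, Marino, Petrov, Ruiz, Eriksen, Harlow, Brennan, Takahashi, Amari.

Ruiz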